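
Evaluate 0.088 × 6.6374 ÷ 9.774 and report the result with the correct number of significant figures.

0.088 × 6.6374 ÷ 9.774 = 0.0597596889707…
Multiplication/division keeps the fewest significant figures: 0.088 → 2 s.f., 6.6374 → 5 s.f., 9.774 → 4 s.f.; limit is 2.
Rounded to 2 significant figures: 0.060.

0.060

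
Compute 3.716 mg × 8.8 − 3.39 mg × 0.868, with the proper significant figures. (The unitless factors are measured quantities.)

3.0 × 10¹ mg

3.716 × 8.8 = 32.7008 → 33 mg (2 s.f., last digit at the 10^0 place).
3.39 × 0.868 = 2.94252 → 2.94 mg (3 s.f., last digit at the 10^-2 place).
Difference: 29.75828 mg; keep the coarser place, 10^0.
Result: 3.0 × 10¹ mg.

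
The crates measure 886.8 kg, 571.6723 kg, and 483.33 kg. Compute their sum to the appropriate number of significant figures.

1941.8 kg

886.8 kg + 571.6723 kg + 483.33 kg = 1941.8023 kg.
Addition/subtraction keeps the fewest decimal places: 886.8 → 1 decimal place, 571.6723 → 4 decimal places, 483.33 → 2 decimal places; limit is 1.
Rounded to 1 decimal place: 1941.8 kg.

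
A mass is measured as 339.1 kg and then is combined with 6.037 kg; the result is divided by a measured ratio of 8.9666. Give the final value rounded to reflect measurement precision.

38.49 kg

339.1 kg + 6.037 kg = 345.137 kg; the sum is limited to 1 decimal place (4 s.f.).
Carrying full precision, 345.137 ÷ 8.9666 = 38.4914014231… kg; 8.9666 has 5 s.f., so the result keeps min(4, 5) = 4 s.f.
Rounded to 4 significant figures: 38.49 kg.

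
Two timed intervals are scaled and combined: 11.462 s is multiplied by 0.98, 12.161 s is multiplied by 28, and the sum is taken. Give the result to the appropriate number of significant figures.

3.5 × 10² s

11.462 × 0.98 = 11.23276 → 11 s (2 s.f., last digit at the 10^0 place).
12.161 × 28 = 340.508 → 3.4 × 10² s (2 s.f., last digit at the 10^1 place).
Sum: 351.74076 s; keep the coarser place, 10^1.
Result: 3.5 × 10² s.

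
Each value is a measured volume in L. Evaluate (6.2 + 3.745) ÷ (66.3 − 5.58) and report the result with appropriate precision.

6.2 + 3.745 = 9.945, limited to 1 d.p. → 2 s.f.; 66.3 − 5.58 = 60.72, limited to 1 d.p. → 3 s.f.
Carrying full precision, 9.945 ÷ 60.72 = 0.16378458498…; keep min(2, 3) = 2 s.f.
Rounded to 2 significant figures: 0.16.

0.16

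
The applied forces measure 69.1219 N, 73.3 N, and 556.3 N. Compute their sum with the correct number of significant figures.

698.7 N

69.1219 N + 73.3 N + 556.3 N = 698.7219 N.
Addition/subtraction keeps the fewest decimal places: 69.1219 → 4 decimal places, 73.3 → 1 decimal place, 556.3 → 1 decimal place; limit is 1.
Rounded to 1 decimal place: 698.7 N.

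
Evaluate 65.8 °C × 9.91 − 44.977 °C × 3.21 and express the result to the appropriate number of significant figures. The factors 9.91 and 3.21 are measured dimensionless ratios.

508 °C

65.8 × 9.91 = 652.078 → 652 °C (3 s.f., last digit at the 10^0 place).
44.977 × 3.21 = 144.37617 → 144 °C (3 s.f., last digit at the 10^0 place).
Difference: 507.70183 °C; keep the coarser place, 10^0.
Result: 508 °C.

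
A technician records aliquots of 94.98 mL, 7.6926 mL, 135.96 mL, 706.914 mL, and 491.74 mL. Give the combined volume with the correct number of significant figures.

94.98 mL + 7.6926 mL + 135.96 mL + 706.914 mL + 491.74 mL = 1437.2866 mL.
Addition/subtraction keeps the fewest decimal places: 94.98 → 2 decimal places, 7.6926 → 4 decimal places, 135.96 → 2 decimal places, 706.914 → 3 decimal places, 491.74 → 2 decimal places; limit is 2.
Rounded to 2 decimal places: 1437.29 mL.

1437.29 mL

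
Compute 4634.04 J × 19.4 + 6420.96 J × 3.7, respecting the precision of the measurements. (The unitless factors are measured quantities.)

1.14 × 10^5 J

4634.04 × 19.4 = 89900.376 → 8.99 × 10^4 J (3 s.f., last digit at the 10^2 place).
6420.96 × 3.7 = 23757.552 → 2.4 × 10^4 J (2 s.f., last digit at the 10^3 place).
Sum: 113657.928 J; keep the coarser place, 10^3.
Result: 1.14 × 10^5 J.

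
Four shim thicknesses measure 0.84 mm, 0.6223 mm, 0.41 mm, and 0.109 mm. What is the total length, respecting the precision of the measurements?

1.98 mm

0.84 mm + 0.6223 mm + 0.41 mm + 0.109 mm = 1.9813 mm.
Addition/subtraction keeps the fewest decimal places: 0.84 → 2 decimal places, 0.6223 → 4 decimal places, 0.41 → 2 decimal places, 0.109 → 3 decimal places; limit is 2.
Rounded to 2 decimal places: 1.98 mm.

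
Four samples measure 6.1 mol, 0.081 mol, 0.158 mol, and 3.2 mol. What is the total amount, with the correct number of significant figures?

9.5 mol

6.1 mol + 0.081 mol + 0.158 mol + 3.2 mol = 9.539 mol.
Addition/subtraction keeps the fewest decimal places: 6.1 → 1 decimal place, 0.081 → 3 decimal places, 0.158 → 3 decimal places, 3.2 → 1 decimal place; limit is 1.
Rounded to 1 decimal place: 9.5 mol.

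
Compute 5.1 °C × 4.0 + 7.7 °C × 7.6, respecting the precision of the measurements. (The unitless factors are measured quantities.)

5.1 × 4.0 = 20.4 → 2.0 × 10¹ °C (2 s.f., last digit at the 10^0 place).
7.7 × 7.6 = 58.52 → 59 °C (2 s.f., last digit at the 10^0 place).
Sum: 78.92 °C; keep the coarser place, 10^0.
Result: 79 °C.

79 °C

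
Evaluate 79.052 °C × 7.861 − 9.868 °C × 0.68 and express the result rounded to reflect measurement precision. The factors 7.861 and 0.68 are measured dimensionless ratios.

79.052 × 7.861 = 621.427772 → 621.4 °C (4 s.f., last digit at the 10^-1 place).
9.868 × 0.68 = 6.71024 → 6.7 °C (2 s.f., last digit at the 10^-1 place).
Difference: 614.717532 °C; keep the coarser place, 10^-1.
Result: 614.7 °C.

614.7 °C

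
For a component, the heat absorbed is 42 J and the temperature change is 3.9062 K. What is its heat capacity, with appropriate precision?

11 J/K

heat capacity = 42 J ÷ 3.9062 K = 10.7521376274… J/K.
42 has 2 significant figures; 3.9062 has 5.
Division/multiplication keeps the fewest: 2 significant figures.
Rounded: 11 J/K.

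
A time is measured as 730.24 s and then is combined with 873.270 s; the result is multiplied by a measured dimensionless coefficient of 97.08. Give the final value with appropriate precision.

730.24 s + 873.270 s = 1603.510 s; the sum is limited to 2 decimal places (6 s.f.).
Carrying full precision, 1603.510 × 97.08 = 155668.7508 s; 97.08 has 4 s.f., so the result keeps min(6, 4) = 4 s.f.
Rounded to 4 significant figures: 1.557 × 10⁵ s.

1.557 × 10⁵ s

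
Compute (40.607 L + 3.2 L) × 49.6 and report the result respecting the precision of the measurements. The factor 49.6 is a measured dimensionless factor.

40.607 L + 3.2 L = 43.807 L; the sum is limited to 1 decimal place (3 s.f.).
Carrying full precision, 43.807 × 49.6 = 2172.8272 L; 49.6 has 3 s.f., so the result keeps min(3, 3) = 3 s.f.
Rounded to 3 significant figures: 2.17 × 10^3 L.

2.17 × 10^3 L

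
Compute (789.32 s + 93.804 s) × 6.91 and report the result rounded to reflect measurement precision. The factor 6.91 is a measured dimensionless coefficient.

6.10 × 10³ s

789.32 s + 93.804 s = 883.124 s; the sum is limited to 2 decimal places (5 s.f.).
Carrying full precision, 883.124 × 6.91 = 6102.38684 s; 6.91 has 3 s.f., so the result keeps min(5, 3) = 3 s.f.
Rounded to 3 significant figures: 6.10 × 10³ s.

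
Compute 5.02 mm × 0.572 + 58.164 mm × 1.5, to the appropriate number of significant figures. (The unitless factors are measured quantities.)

9.0 × 10^1 mm

5.02 × 0.572 = 2.87144 → 2.87 mm (3 s.f., last digit at the 10^-2 place).
58.164 × 1.5 = 87.246 → 87 mm (2 s.f., last digit at the 10^0 place).
Sum: 90.11744 mm; keep the coarser place, 10^0.
Result: 9.0 × 10^1 mm.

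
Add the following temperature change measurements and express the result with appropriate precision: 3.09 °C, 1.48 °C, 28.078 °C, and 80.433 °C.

3.09 °C + 1.48 °C + 28.078 °C + 80.433 °C = 113.081 °C.
Addition/subtraction keeps the fewest decimal places: 3.09 → 2 decimal places, 1.48 → 2 decimal places, 28.078 → 3 decimal places, 80.433 → 3 decimal places; limit is 2.
Rounded to 2 decimal places: 113.08 °C.

113.08 °C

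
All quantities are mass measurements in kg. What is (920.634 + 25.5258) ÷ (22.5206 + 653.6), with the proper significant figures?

920.634 + 25.5258 = 946.1598, limited to 3 d.p. → 6 s.f.; 22.5206 + 653.6 = 676.1206, limited to 1 d.p. → 4 s.f.
Carrying full precision, 946.1598 ÷ 676.1206 = 1.39939501917…; keep min(6, 4) = 4 s.f.
Rounded to 4 significant figures: 1.399.

1.399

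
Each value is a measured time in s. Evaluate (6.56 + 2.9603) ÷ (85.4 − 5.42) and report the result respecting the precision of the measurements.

0.119

6.56 + 2.9603 = 9.5203, limited to 2 d.p. → 3 s.f.; 85.4 − 5.42 = 79.98, limited to 1 d.p. → 3 s.f.
Carrying full precision, 9.5203 ÷ 79.98 = 0.119033508377…; keep min(3, 3) = 3 s.f.
Rounded to 3 significant figures: 0.119.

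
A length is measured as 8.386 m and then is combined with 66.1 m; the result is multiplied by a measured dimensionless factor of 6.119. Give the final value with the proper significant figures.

456 m

8.386 m + 66.1 m = 74.486 m; the sum is limited to 1 decimal place (3 s.f.).
Carrying full precision, 74.486 × 6.119 = 455.779834 m; 6.119 has 4 s.f., so the result keeps min(3, 4) = 3 s.f.
Rounded to 3 significant figures: 456 m.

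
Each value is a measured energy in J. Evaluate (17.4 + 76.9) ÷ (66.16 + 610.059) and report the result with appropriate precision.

17.4 + 76.9 = 94.3, limited to 1 d.p. → 3 s.f.; 66.16 + 610.059 = 676.219, limited to 2 d.p. → 5 s.f.
Carrying full precision, 94.3 ÷ 676.219 = 0.139451863967…; keep min(3, 5) = 3 s.f.
Rounded to 3 significant figures: 0.139.

0.139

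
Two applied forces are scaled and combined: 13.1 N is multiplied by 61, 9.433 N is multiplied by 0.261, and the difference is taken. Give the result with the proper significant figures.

13.1 × 61 = 799.1 → 8.0 × 10² N (2 s.f., last digit at the 10^1 place).
9.433 × 0.261 = 2.462013 → 2.46 N (3 s.f., last digit at the 10^-2 place).
Difference: 796.637987 N; keep the coarser place, 10^1.
Result: 8.0 × 10² N.

8.0 × 10² N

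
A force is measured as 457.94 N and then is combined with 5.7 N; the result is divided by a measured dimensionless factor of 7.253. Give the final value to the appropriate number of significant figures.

457.94 N + 5.7 N = 463.64 N; the sum is limited to 1 decimal place (4 s.f.).
Carrying full precision, 463.64 ÷ 7.253 = 63.9238935613… N; 7.253 has 4 s.f., so the result keeps min(4, 4) = 4 s.f.
Rounded to 4 significant figures: 63.92 N.

63.92 N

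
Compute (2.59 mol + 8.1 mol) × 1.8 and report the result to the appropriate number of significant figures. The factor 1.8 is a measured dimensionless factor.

19 mol

2.59 mol + 8.1 mol = 10.69 mol; the sum is limited to 1 decimal place (3 s.f.).
Carrying full precision, 10.69 × 1.8 = 19.242 mol; 1.8 has 2 s.f., so the result keeps min(3, 2) = 2 s.f.
Rounded to 2 significant figures: 19 mol.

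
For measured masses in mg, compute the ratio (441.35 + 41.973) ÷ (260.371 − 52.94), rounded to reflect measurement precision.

441.35 + 41.973 = 483.323, limited to 2 d.p. → 5 s.f.; 260.371 − 52.94 = 207.431, limited to 2 d.p. → 5 s.f.
Carrying full precision, 483.323 ÷ 207.431 = 2.33004227912…; keep min(5, 5) = 5 s.f.
Rounded to 5 significant figures: 2.3300.

2.3300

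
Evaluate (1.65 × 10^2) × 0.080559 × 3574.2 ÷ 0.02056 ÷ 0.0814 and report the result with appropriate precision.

(1.65 × 10^2) × 0.080559 × 3574.2 ÷ 0.02056 ÷ 0.0814 = 28387643.7257…
Multiplication/division keeps the fewest significant figures: 1.65 × 10^2 → 3 s.f., 0.080559 → 5 s.f., 3574.2 → 5 s.f., 0.02056 → 4 s.f., 0.0814 → 3 s.f.; limit is 3.
Rounded to 3 significant figures: 2.84 × 10^7.

2.84 × 10^7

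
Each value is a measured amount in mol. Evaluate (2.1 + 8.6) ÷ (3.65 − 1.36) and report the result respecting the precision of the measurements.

4.67

2.1 + 8.6 = 10.7, limited to 1 d.p. → 3 s.f.; 3.65 − 1.36 = 2.29, limited to 2 d.p. → 3 s.f.
Carrying full precision, 10.7 ÷ 2.29 = 4.67248908297…; keep min(3, 3) = 3 s.f.
Rounded to 3 significant figures: 4.67.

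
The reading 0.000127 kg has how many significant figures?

3

0.000127: leading zeros are not significant.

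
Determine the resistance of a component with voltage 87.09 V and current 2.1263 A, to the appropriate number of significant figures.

40.96 Ω

resistance = 87.09 V ÷ 2.1263 A = 40.9584724639… Ω.
87.09 has 4 significant figures; 2.1263 has 5.
Division/multiplication keeps the fewest: 4 significant figures.
Rounded: 40.96 Ω.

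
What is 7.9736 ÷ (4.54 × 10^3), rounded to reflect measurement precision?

7.9736 ÷ (4.54 × 10^3) = 0.00175629955947…
Multiplication/division keeps the fewest significant figures: 7.9736 → 5 s.f., 4.54 × 10^3 → 3 s.f.; limit is 3.
Rounded to 3 significant figures: 0.00176.

0.00176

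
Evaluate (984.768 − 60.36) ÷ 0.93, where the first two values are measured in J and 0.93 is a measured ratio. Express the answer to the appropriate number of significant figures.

984.768 J − 60.36 J = 924.408 J; the difference is limited to 2 decimal places (5 s.f.).
Carrying full precision, 924.408 ÷ 0.93 = 993.987096774… J; 0.93 has 2 s.f., so the result keeps min(5, 2) = 2 s.f.
Rounded to 2 significant figures: 9.9 × 10^2 J.

9.9 × 10^2 J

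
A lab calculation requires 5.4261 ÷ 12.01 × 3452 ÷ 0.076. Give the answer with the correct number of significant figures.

5.4261 ÷ 12.01 × 3452 ÷ 0.076 = 20521.1635041…
Multiplication/division keeps the fewest significant figures: 5.4261 → 5 s.f., 12.01 → 4 s.f., 3452 → 4 s.f., 0.076 → 2 s.f.; limit is 2.
Rounded to 2 significant figures: 2.1 × 10⁴.

2.1 × 10⁴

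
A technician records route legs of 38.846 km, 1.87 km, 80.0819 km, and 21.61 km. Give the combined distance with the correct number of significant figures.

142.41 km

38.846 km + 1.87 km + 80.0819 km + 21.61 km = 142.4079 km.
Addition/subtraction keeps the fewest decimal places: 38.846 → 3 decimal places, 1.87 → 2 decimal places, 80.0819 → 4 decimal places, 21.61 → 2 decimal places; limit is 2.
Rounded to 2 decimal places: 142.41 km.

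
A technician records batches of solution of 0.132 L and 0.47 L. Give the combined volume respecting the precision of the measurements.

0.60 L

0.132 L + 0.47 L = 0.602 L.
Addition/subtraction keeps the fewest decimal places: 0.132 → 3 decimal places, 0.47 → 2 decimal places; limit is 2.
Rounded to 2 decimal places: 0.60 L.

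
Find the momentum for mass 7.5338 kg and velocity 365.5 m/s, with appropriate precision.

2.754 × 10³ kg·m/s

momentum = 7.5338 kg × 365.5 m/s = 2753.6039 kg·m/s.
7.5338 has 5 significant figures; 365.5 has 4.
Division/multiplication keeps the fewest: 4 significant figures.
Rounded: 2.754 × 10³ kg·m/s.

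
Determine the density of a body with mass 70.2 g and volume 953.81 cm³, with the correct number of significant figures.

0.0736 g/cm³

density = 70.2 g ÷ 953.81 cm³ = 0.0735995638544… g/cm³.
70.2 has 3 significant figures; 953.81 has 5.
Division/multiplication keeps the fewest: 3 significant figures.
Rounded: 0.0736 g/cm³.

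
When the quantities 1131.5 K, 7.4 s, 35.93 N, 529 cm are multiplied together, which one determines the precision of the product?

7.4 s

1131.5 K → 5 s.f.; 7.4 s → 2 s.f.; 35.93 N → 4 s.f.; 529 cm → 3 s.f.
The fewest is 2 significant figures, from 7.4 s.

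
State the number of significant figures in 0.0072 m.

0.0072: leading zeros are not significant.

2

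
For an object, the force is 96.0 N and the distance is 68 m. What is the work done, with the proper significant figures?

6.5 × 10³ J

work done = 96.0 N × 68 m = 6528 J.
96.0 has 3 significant figures; 68 has 2.
Division/multiplication keeps the fewest: 2 significant figures.
Rounded: 6.5 × 10³ J.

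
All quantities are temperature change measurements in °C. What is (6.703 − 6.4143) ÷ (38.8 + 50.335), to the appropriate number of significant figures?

6.703 − 6.4143 = 0.2887, limited to 3 d.p. → 3 s.f.; 38.8 + 50.335 = 89.135, limited to 1 d.p. → 3 s.f.
Carrying full precision, 0.2887 ÷ 89.135 = 0.00323890727548…; keep min(3, 3) = 3 s.f.
Rounded to 3 significant figures: 0.00324.

0.00324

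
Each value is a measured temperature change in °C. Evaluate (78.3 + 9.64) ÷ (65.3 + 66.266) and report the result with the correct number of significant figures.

78.3 + 9.64 = 87.94, limited to 1 d.p. → 3 s.f.; 65.3 + 66.266 = 131.566, limited to 1 d.p. → 4 s.f.
Carrying full precision, 87.94 ÷ 131.566 = 0.668409771522…; keep min(3, 4) = 3 s.f.
Rounded to 3 significant figures: 0.668.

0.668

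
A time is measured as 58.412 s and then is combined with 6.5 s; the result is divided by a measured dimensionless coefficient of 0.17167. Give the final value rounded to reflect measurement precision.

58.412 s + 6.5 s = 64.912 s; the sum is limited to 1 decimal place (3 s.f.).
Carrying full precision, 64.912 ÷ 0.17167 = 378.120813188… s; 0.17167 has 5 s.f., so the result keeps min(3, 5) = 3 s.f.
Rounded to 3 significant figures: 378 s.

378 s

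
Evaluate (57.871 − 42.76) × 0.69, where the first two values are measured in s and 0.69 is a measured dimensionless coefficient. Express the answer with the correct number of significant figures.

10. s

57.871 s − 42.76 s = 15.111 s; the difference is limited to 2 decimal places (4 s.f.).
Carrying full precision, 15.111 × 0.69 = 10.42659 s; 0.69 has 2 s.f., so the result keeps min(4, 2) = 2 s.f.
Rounded to 2 significant figures: 10. s.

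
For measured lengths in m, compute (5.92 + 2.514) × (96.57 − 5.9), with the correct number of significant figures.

765 m²

5.92 + 2.514 = 8.434, limited to 2 d.p. → 3 s.f.; 96.57 − 5.9 = 90.67, limited to 1 d.p. → 3 s.f.
Carrying full precision, 8.434 × 90.67 = 764.71078; keep min(3, 3) = 3 s.f.
Rounded to 3 significant figures: 765 m².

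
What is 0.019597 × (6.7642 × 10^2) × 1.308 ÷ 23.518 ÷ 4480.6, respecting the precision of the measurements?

0.019597 × (6.7642 × 10^2) × 1.308 ÷ 23.518 ÷ 4480.6 = 0.000164542168331…
Multiplication/division keeps the fewest significant figures: 0.019597 → 5 s.f., 6.7642 × 10^2 → 5 s.f., 1.308 → 4 s.f., 23.518 → 5 s.f., 4480.6 → 5 s.f.; limit is 4.
Rounded to 4 significant figures: 1.645 × 10^-4.

1.645 × 10^-4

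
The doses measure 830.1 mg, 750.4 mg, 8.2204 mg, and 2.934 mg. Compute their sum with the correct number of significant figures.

830.1 mg + 750.4 mg + 8.2204 mg + 2.934 mg = 1591.6544 mg.
Addition/subtraction keeps the fewest decimal places: 830.1 → 1 decimal place, 750.4 → 1 decimal place, 8.2204 → 4 decimal places, 2.934 → 3 decimal places; limit is 1.
Rounded to 1 decimal place: 1591.7 mg.

1591.7 mg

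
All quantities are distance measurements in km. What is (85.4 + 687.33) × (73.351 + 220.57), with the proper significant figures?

2.271 × 10⁵ km²

85.4 + 687.33 = 772.73, limited to 1 d.p. → 4 s.f.; 73.351 + 220.57 = 293.921, limited to 2 d.p. → 5 s.f.
Carrying full precision, 772.73 × 293.921 = 227121.57433; keep min(4, 5) = 4 s.f.
Rounded to 4 significant figures: 2.271 × 10⁵ km².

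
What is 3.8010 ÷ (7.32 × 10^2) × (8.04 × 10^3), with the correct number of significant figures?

3.8010 ÷ (7.32 × 10^2) × (8.04 × 10^3) = 41.7486885246…
Multiplication/division keeps the fewest significant figures: 3.8010 → 5 s.f., 7.32 × 10^2 → 3 s.f., 8.04 × 10^3 → 3 s.f.; limit is 3.
Rounded to 3 significant figures: 41.7.

41.7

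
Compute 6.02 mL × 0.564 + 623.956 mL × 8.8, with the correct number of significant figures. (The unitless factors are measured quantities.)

6.02 × 0.564 = 3.39528 → 3.40 mL (3 s.f., last digit at the 10^-2 place).
623.956 × 8.8 = 5490.8128 → 5.5 × 10^3 mL (2 s.f., last digit at the 10^2 place).
Sum: 5494.20808 mL; keep the coarser place, 10^2.
Result: 5.5 × 10^3 mL.

5.5 × 10^3 mL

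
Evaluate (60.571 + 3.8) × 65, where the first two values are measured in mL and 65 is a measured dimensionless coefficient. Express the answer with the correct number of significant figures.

60.571 mL + 3.8 mL = 64.371 mL; the sum is limited to 1 decimal place (3 s.f.).
Carrying full precision, 64.371 × 65 = 4184.115 mL; 65 has 2 s.f., so the result keeps min(3, 2) = 2 s.f.
Rounded to 2 significant figures: 4.2 × 10^3 mL.

4.2 × 10^3 mL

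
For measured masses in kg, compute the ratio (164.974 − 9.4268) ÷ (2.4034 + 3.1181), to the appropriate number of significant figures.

28.171

164.974 − 9.4268 = 155.5472, limited to 3 d.p. → 6 s.f.; 2.4034 + 3.1181 = 5.5215, limited to 4 d.p. → 5 s.f.
Carrying full precision, 155.5472 ÷ 5.5215 = 28.1711853663…; keep min(6, 5) = 5 s.f.
Rounded to 5 significant figures: 28.171.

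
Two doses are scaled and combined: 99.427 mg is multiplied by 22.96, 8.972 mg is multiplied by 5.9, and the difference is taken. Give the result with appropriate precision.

99.427 × 22.96 = 2282.84392 → 2283 mg (4 s.f., last digit at the 10^0 place).
8.972 × 5.9 = 52.9348 → 53 mg (2 s.f., last digit at the 10^0 place).
Difference: 2229.90912 mg; keep the coarser place, 10^0.
Result: 2.230 × 10^3 mg.

2.230 × 10^3 mg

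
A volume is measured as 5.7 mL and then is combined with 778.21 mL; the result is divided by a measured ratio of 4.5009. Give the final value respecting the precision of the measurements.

174.2 mL

5.7 mL + 778.21 mL = 783.91 mL; the sum is limited to 1 decimal place (4 s.f.).
Carrying full precision, 783.91 ÷ 4.5009 = 174.167388744… mL; 4.5009 has 5 s.f., so the result keeps min(4, 5) = 4 s.f.
Rounded to 4 significant figures: 174.2 mL.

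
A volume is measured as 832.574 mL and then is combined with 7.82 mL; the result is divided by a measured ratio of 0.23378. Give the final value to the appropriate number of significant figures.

3594.8 mL

832.574 mL + 7.82 mL = 840.394 mL; the sum is limited to 2 decimal places (5 s.f.).
Carrying full precision, 840.394 ÷ 0.23378 = 3594.80708358… mL; 0.23378 has 5 s.f., so the result keeps min(5, 5) = 5 s.f.
Rounded to 5 significant figures: 3594.8 mL.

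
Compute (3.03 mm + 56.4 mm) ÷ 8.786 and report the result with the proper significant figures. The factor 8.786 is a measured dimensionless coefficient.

6.76 mm

3.03 mm + 56.4 mm = 59.43 mm; the sum is limited to 1 decimal place (3 s.f.).
Carrying full precision, 59.43 ÷ 8.786 = 6.76417027089… mm; 8.786 has 4 s.f., so the result keeps min(3, 4) = 3 s.f.
Rounded to 3 significant figures: 6.76 mm.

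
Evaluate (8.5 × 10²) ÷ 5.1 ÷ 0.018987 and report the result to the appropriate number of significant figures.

8.8 × 10³

(8.5 × 10²) ÷ 5.1 ÷ 0.018987 = 8777.93578062…
Multiplication/division keeps the fewest significant figures: 8.5 × 10² → 2 s.f., 5.1 → 2 s.f., 0.018987 → 5 s.f.; limit is 2.
Rounded to 2 significant figures: 8.8 × 10³.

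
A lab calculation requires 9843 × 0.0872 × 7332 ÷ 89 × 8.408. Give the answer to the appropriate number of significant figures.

5.9 × 10⁵

9843 × 0.0872 × 7332 ÷ 89 × 8.408 = 594523.632589…
Multiplication/division keeps the fewest significant figures: 9843 → 4 s.f., 0.0872 → 3 s.f., 7332 → 4 s.f., 89 → 2 s.f., 8.408 → 4 s.f.; limit is 2.
Rounded to 2 significant figures: 5.9 × 10⁵.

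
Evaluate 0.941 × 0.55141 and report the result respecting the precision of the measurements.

0.941 × 0.55141 = 0.51887681
Multiplication/division keeps the fewest significant figures: 0.941 → 3 s.f., 0.55141 → 5 s.f.; limit is 3.
Rounded to 3 significant figures: 0.519.

0.519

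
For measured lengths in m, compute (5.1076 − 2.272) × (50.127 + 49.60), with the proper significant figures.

5.1076 − 2.272 = 2.8356, limited to 3 d.p. → 4 s.f.; 50.127 + 49.60 = 99.727, limited to 2 d.p. → 4 s.f.
Carrying full precision, 2.8356 × 99.727 = 282.7858812; keep min(4, 4) = 4 s.f.
Rounded to 4 significant figures: 2.828 × 10^2 m².

2.828 × 10^2 m²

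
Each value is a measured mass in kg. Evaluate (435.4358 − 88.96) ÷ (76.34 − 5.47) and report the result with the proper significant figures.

4.889

435.4358 − 88.96 = 346.4758, limited to 2 d.p. → 5 s.f.; 76.34 − 5.47 = 70.87, limited to 2 d.p. → 4 s.f.
Carrying full precision, 346.4758 ÷ 70.87 = 4.88889233808…; keep min(5, 4) = 4 s.f.
Rounded to 4 significant figures: 4.889.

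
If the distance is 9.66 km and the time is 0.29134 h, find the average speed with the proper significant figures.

average speed = 9.66 km ÷ 0.29134 h = 33.1571359923… km/h.
9.66 has 3 significant figures; 0.29134 has 5.
Division/multiplication keeps the fewest: 3 significant figures.
Rounded: 33.2 km/h.

33.2 km/h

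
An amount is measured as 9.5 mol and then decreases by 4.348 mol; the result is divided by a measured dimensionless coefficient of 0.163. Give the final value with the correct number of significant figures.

9.5 mol − 4.348 mol = 5.152 mol; the difference is limited to 1 decimal place (2 s.f.).
Carrying full precision, 5.152 ÷ 0.163 = 31.6073619632… mol; 0.163 has 3 s.f., so the result keeps min(2, 3) = 2 s.f.
Rounded to 2 significant figures: 32 mol.

32 mol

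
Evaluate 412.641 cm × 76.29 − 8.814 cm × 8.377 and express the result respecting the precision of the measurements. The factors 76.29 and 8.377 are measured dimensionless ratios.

412.641 × 76.29 = 31480.38189 → 3.148 × 10⁴ cm (4 s.f., last digit at the 10^1 place).
8.814 × 8.377 = 73.834878 → 73.83 cm (4 s.f., last digit at the 10^-2 place).
Difference: 31406.547012 cm; keep the coarser place, 10^1.
Result: 3.141 × 10⁴ cm.

3.141 × 10⁴ cm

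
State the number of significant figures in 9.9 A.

9.9: every digit is nonzero and significant.

2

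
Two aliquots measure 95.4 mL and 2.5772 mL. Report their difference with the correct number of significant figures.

92.8 mL

95.4 mL − 2.5772 mL = 92.8228 mL.
Addition/subtraction keeps the fewest decimal places: 95.4 → 1 decimal place, 2.5772 → 4 decimal places; limit is 1.
Rounded to 1 decimal place: 92.8 mL.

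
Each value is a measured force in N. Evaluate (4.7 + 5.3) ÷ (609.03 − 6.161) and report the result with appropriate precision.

4.7 + 5.3 = 10.0, limited to 1 d.p. → 3 s.f.; 609.03 − 6.161 = 602.869, limited to 2 d.p. → 5 s.f.
Carrying full precision, 10.0 ÷ 602.869 = 0.016587351481…; keep min(3, 5) = 3 s.f.
Rounded to 3 significant figures: 0.0166.

0.0166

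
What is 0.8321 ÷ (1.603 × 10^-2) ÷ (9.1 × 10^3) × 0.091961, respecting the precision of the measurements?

0.8321 ÷ (1.603 × 10^-2) ÷ (9.1 × 10^3) × 0.091961 = 0.00052457101794…
Multiplication/division keeps the fewest significant figures: 0.8321 → 4 s.f., 1.603 × 10^-2 → 4 s.f., 9.1 × 10^3 → 2 s.f., 0.091961 → 5 s.f.; limit is 2.
Rounded to 2 significant figures: 5.2 × 10^-4.

5.2 × 10^-4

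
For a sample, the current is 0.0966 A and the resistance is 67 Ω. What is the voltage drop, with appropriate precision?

6.5 V

voltage drop = 0.0966 A × 67 Ω = 6.4722 V.
0.0966 has 3 significant figures; 67 has 2.
Division/multiplication keeps the fewest: 2 significant figures.
Rounded: 6.5 V.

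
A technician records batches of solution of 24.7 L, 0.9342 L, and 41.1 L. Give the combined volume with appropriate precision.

24.7 L + 0.9342 L + 41.1 L = 66.7342 L.
Addition/subtraction keeps the fewest decimal places: 24.7 → 1 decimal place, 0.9342 → 4 decimal places, 41.1 → 1 decimal place; limit is 1.
Rounded to 1 decimal place: 66.7 L.

66.7 L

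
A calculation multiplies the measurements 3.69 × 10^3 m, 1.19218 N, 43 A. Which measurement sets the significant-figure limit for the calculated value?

43 A

3.69 × 10^3 m → 3 s.f.; 1.19218 N → 6 s.f.; 43 A → 2 s.f.
The fewest is 2 significant figures, from 43 A.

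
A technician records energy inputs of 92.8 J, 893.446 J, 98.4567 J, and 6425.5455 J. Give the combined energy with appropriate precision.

7510.2 J

92.8 J + 893.446 J + 98.4567 J + 6425.5455 J = 7510.2482 J.
Addition/subtraction keeps the fewest decimal places: 92.8 → 1 decimal place, 893.446 → 3 decimal places, 98.4567 → 4 decimal places, 6425.5455 → 4 decimal places; limit is 1.
Rounded to 1 decimal place: 7510.2 J.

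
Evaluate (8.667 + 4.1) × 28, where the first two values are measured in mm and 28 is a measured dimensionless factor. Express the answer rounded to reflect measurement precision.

3.6 × 10^2 mm

8.667 mm + 4.1 mm = 12.767 mm; the sum is limited to 1 decimal place (3 s.f.).
Carrying full precision, 12.767 × 28 = 357.476 mm; 28 has 2 s.f., so the result keeps min(3, 2) = 2 s.f.
Rounded to 2 significant figures: 3.6 × 10^2 mm.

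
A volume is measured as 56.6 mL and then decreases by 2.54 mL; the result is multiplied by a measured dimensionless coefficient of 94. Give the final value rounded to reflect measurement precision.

5.1 × 10³ mL

56.6 mL − 2.54 mL = 54.06 mL; the difference is limited to 1 decimal place (3 s.f.).
Carrying full precision, 54.06 × 94 = 5081.64 mL; 94 has 2 s.f., so the result keeps min(3, 2) = 2 s.f.
Rounded to 2 significant figures: 5.1 × 10³ mL.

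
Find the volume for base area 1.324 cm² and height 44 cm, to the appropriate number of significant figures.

volume = 1.324 cm² × 44 cm = 58.256 cm³.
1.324 has 4 significant figures; 44 has 2.
Division/multiplication keeps the fewest: 2 significant figures.
Rounded: 58 cm³.

58 cm³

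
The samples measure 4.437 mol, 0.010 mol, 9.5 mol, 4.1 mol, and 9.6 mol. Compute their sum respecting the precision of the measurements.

4.437 mol + 0.010 mol + 9.5 mol + 4.1 mol + 9.6 mol = 27.647 mol.
Addition/subtraction keeps the fewest decimal places: 4.437 → 3 decimal places, 0.010 → 3 decimal places, 9.5 → 1 decimal place, 4.1 → 1 decimal place, 9.6 → 1 decimal place; limit is 1.
Rounded to 1 decimal place: 27.6 mol.

27.6 mol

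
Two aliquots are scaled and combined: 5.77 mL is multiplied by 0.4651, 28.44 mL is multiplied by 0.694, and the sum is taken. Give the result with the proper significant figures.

22.4 mL

5.77 × 0.4651 = 2.683627 → 2.68 mL (3 s.f., last digit at the 10^-2 place).
28.44 × 0.694 = 19.73736 → 19.7 mL (3 s.f., last digit at the 10^-1 place).
Sum: 22.420987 mL; keep the coarser place, 10^-1.
Result: 22.4 mL.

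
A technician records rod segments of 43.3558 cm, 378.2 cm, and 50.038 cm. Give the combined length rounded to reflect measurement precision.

43.3558 cm + 378.2 cm + 50.038 cm = 471.5938 cm.
Addition/subtraction keeps the fewest decimal places: 43.3558 → 4 decimal places, 378.2 → 1 decimal place, 50.038 → 3 decimal places; limit is 1.
Rounded to 1 decimal place: 471.6 cm.

471.6 cm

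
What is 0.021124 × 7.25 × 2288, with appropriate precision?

0.021124 × 7.25 × 2288 = 350.404912
Multiplication/division keeps the fewest significant figures: 0.021124 → 5 s.f., 7.25 → 3 s.f., 2288 → 4 s.f.; limit is 3.
Rounded to 3 significant figures: 350.

350.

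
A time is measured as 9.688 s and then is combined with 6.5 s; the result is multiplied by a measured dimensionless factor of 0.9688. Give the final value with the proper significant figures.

15.7 s

9.688 s + 6.5 s = 16.188 s; the sum is limited to 1 decimal place (3 s.f.).
Carrying full precision, 16.188 × 0.9688 = 15.6829344 s; 0.9688 has 4 s.f., so the result keeps min(3, 4) = 3 s.f.
Rounded to 3 significant figures: 15.7 s.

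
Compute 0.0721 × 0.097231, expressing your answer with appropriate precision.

7.01 × 10^-3

0.0721 × 0.097231 = 0.0070103551
Multiplication/division keeps the fewest significant figures: 0.0721 → 3 s.f., 0.097231 → 5 s.f.; limit is 3.
Rounded to 3 significant figures: 7.01 × 10^-3.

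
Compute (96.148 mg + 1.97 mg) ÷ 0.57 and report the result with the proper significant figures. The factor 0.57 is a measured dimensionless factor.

96.148 mg + 1.97 mg = 98.118 mg; the sum is limited to 2 decimal places (4 s.f.).
Carrying full precision, 98.118 ÷ 0.57 = 172.136842105… mg; 0.57 has 2 s.f., so the result keeps min(4, 2) = 2 s.f.
Rounded to 2 significant figures: 1.7 × 10^2 mg.

1.7 × 10^2 mg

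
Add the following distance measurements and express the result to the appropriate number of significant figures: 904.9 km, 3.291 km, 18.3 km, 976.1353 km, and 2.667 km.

904.9 km + 3.291 km + 18.3 km + 976.1353 km + 2.667 km = 1905.2933 km.
Addition/subtraction keeps the fewest decimal places: 904.9 → 1 decimal place, 3.291 → 3 decimal places, 18.3 → 1 decimal place, 976.1353 → 4 decimal places, 2.667 → 3 decimal places; limit is 1.
Rounded to 1 decimal place: 1905.3 km.

1905.3 km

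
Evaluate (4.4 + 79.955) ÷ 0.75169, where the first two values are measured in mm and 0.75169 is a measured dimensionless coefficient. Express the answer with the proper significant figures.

112 mm

4.4 mm + 79.955 mm = 84.355 mm; the sum is limited to 1 decimal place (3 s.f.).
Carrying full precision, 84.355 ÷ 0.75169 = 112.220463223… mm; 0.75169 has 5 s.f., so the result keeps min(3, 5) = 3 s.f.
Rounded to 3 significant figures: 112 mm.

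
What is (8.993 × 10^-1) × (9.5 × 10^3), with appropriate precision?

8.5 × 10^3

(8.993 × 10^-1) × (9.5 × 10^3) = 8543.35
Multiplication/division keeps the fewest significant figures: 8.993 × 10^-1 → 4 s.f., 9.5 × 10^3 → 2 s.f.; limit is 2.
Rounded to 2 significant figures: 8.5 × 10^3.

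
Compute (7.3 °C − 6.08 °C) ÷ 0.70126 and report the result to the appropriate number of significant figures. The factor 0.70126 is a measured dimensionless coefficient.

7.3 °C − 6.08 °C = 1.22 °C; the difference is limited to 1 decimal place (2 s.f.).
Carrying full precision, 1.22 ÷ 0.70126 = 1.73972563671… °C; 0.70126 has 5 s.f., so the result keeps min(2, 5) = 2 s.f.
Rounded to 2 significant figures: 1.7 °C.

1.7 °C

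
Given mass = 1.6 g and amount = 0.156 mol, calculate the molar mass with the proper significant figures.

molar mass = 1.6 g ÷ 0.156 mol = 10.2564102564… g/mol.
1.6 has 2 significant figures; 0.156 has 3.
Division/multiplication keeps the fewest: 2 significant figures.
Rounded: 1.0 × 10¹ g/mol.

1.0 × 10¹ g/mol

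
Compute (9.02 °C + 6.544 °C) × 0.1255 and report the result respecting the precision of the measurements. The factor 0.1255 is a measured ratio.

9.02 °C + 6.544 °C = 15.564 °C; the sum is limited to 2 decimal places (4 s.f.).
Carrying full precision, 15.564 × 0.1255 = 1.953282 °C; 0.1255 has 4 s.f., so the result keeps min(4, 4) = 4 s.f.
Rounded to 4 significant figures: 1.953 °C.

1.953 °C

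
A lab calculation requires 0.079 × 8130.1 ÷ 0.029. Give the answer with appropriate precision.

0.079 × 8130.1 ÷ 0.029 = 22147.5137931…
Multiplication/division keeps the fewest significant figures: 0.079 → 2 s.f., 8130.1 → 5 s.f., 0.029 → 2 s.f.; limit is 2.
Rounded to 2 significant figures: 2.2 × 10⁴.

2.2 × 10⁴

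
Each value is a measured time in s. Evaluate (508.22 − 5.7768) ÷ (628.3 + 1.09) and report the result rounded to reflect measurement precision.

7.983 × 10⁻¹

508.22 − 5.7768 = 502.4432, limited to 2 d.p. → 5 s.f.; 628.3 + 1.09 = 629.39, limited to 1 d.p. → 4 s.f.
Carrying full precision, 502.4432 ÷ 629.39 = 0.798301847821…; keep min(5, 4) = 4 s.f.
Rounded to 4 significant figures: 7.983 × 10⁻¹.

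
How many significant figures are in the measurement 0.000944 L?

3

0.000944: leading zeros are not significant.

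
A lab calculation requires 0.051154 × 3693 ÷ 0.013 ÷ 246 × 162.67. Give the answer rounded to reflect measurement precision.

0.051154 × 3693 ÷ 0.013 ÷ 246 × 162.67 = 9609.21507747…
Multiplication/division keeps the fewest significant figures: 0.051154 → 5 s.f., 3693 → 4 s.f., 0.013 → 2 s.f., 246 → 3 s.f., 162.67 → 5 s.f.; limit is 2.
Rounded to 2 significant figures: 9.6 × 10^3.

9.6 × 10^3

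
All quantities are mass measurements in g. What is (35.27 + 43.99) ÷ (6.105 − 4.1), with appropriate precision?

35.27 + 43.99 = 79.26, limited to 2 d.p. → 4 s.f.; 6.105 − 4.1 = 2.005, limited to 1 d.p. → 2 s.f.
Carrying full precision, 79.26 ÷ 2.005 = 39.5311720698…; keep min(4, 2) = 2 s.f.
Rounded to 2 significant figures: 40.

40.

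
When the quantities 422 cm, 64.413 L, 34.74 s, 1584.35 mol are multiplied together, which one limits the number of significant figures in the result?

422 cm → 3 s.f.; 64.413 L → 5 s.f.; 34.74 s → 4 s.f.; 1584.35 mol → 6 s.f.
The fewest is 3 significant figures, from 422 cm.

422 cm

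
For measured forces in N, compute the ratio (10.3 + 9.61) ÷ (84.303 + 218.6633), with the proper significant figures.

10.3 + 9.61 = 19.91, limited to 1 d.p. → 3 s.f.; 84.303 + 218.6633 = 302.9663, limited to 3 d.p. → 6 s.f.
Carrying full precision, 19.91 ÷ 302.9663 = 0.0657168800622…; keep min(3, 6) = 3 s.f.
Rounded to 3 significant figures: 0.0657.

0.0657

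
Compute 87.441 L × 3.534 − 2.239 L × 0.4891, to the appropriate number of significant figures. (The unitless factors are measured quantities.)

87.441 × 3.534 = 309.016494 → 309.0 L (4 s.f., last digit at the 10^-1 place).
2.239 × 0.4891 = 1.0950949 → 1.095 L (4 s.f., last digit at the 10^-3 place).
Difference: 307.9213991 L; keep the coarser place, 10^-1.
Result: 307.9 L.

307.9 L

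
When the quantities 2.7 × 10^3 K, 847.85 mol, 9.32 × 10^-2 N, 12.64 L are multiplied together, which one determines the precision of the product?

2.7 × 10^3 K → 2 s.f.; 847.85 mol → 5 s.f.; 9.32 × 10^-2 N → 3 s.f.; 12.64 L → 4 s.f.
The fewest is 2 significant figures, from 2.7 × 10^3 K.

2.7 × 10^3 K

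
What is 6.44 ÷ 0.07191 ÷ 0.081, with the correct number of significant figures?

1.1 × 10^3

6.44 ÷ 0.07191 ÷ 0.081 = 1105.6344436…
Multiplication/division keeps the fewest significant figures: 6.44 → 3 s.f., 0.07191 → 4 s.f., 0.081 → 2 s.f.; limit is 2.
Rounded to 2 significant figures: 1.1 × 10^3.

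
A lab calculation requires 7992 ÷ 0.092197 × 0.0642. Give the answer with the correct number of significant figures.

5.57 × 10³

7992 ÷ 0.092197 × 0.0642 = 5565.1094938…
Multiplication/division keeps the fewest significant figures: 7992 → 4 s.f., 0.092197 → 5 s.f., 0.0642 → 3 s.f.; limit is 3.
Rounded to 3 significant figures: 5.57 × 10³.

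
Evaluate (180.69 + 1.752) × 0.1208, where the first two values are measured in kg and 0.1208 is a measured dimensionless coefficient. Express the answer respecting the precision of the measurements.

22.04 kg

180.69 kg + 1.752 kg = 182.442 kg; the sum is limited to 2 decimal places (5 s.f.).
Carrying full precision, 182.442 × 0.1208 = 22.0389936 kg; 0.1208 has 4 s.f., so the result keeps min(5, 4) = 4 s.f.
Rounded to 4 significant figures: 22.04 kg.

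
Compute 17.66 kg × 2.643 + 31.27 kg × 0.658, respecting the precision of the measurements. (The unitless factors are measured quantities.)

67.3 kg

17.66 × 2.643 = 46.67538 → 46.68 kg (4 s.f., last digit at the 10^-2 place).
31.27 × 0.658 = 20.57566 → 20.6 kg (3 s.f., last digit at the 10^-1 place).
Sum: 67.25104 kg; keep the coarser place, 10^-1.
Result: 67.3 kg.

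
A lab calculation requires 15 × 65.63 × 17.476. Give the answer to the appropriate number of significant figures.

1.7 × 10^4

15 × 65.63 × 17.476 = 17204.2482
Multiplication/division keeps the fewest significant figures: 15 → 2 s.f., 65.63 → 4 s.f., 17.476 → 5 s.f.; limit is 2.
Rounded to 2 significant figures: 1.7 × 10^4.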